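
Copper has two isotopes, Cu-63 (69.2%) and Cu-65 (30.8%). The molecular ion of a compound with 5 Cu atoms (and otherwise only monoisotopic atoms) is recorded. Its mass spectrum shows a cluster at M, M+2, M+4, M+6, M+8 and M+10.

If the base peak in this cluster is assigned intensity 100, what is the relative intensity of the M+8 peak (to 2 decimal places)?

Binomial terms of (0.692 + 0.308)^5: M 0.1587, M+2 0.3531, M+4 0.3144, M+6 0.1399, M+8 0.0311, M+10 0.0028 → M+2 is the base peak.
P(M+2) = C(5,1) × 0.692^4 × 0.308^1 = 5 × 0.22931073 × 0.3080 = 0.353139 (base)
P(M+8) = C(5,4) × 0.692^1 × 0.308^4 = 5 × 0.6920 × 0.00899918 = 0.031137
Relative intensity = 0.031137 / 0.353139 × 100 = 8.82

8.82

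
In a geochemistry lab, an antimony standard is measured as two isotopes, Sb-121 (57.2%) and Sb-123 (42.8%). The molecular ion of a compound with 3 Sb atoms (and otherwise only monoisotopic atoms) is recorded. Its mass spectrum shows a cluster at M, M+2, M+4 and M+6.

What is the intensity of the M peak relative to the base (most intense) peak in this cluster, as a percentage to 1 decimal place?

44.5%

(0.572 + 0.428)^3 gives M 0.1871, M+2 0.4201, M+4 0.3143, M+6 0.0784; the largest is M+2.
P(M+2) = C(3,1) × 0.572^2 × 0.428^1 = 3 × 0.327184 × 0.4280 = 0.420104 (base)
P(M) = C(3,0) × 0.572^3 × 0.428^0 = 1 × 0.18714925 × 1.0000 = 0.187149
Relative intensity = 0.187149 / 0.420104 × 100 = 44.5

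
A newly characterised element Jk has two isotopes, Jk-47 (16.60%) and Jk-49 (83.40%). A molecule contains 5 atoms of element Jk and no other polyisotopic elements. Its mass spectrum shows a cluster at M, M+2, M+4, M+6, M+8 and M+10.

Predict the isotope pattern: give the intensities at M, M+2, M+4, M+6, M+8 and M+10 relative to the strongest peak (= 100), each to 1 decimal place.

Each Jk atom is independently Jk-47 (p = 0.1660) or Jk-49 (q = 0.8340); the cluster is the binomial expansion (p + q)^5.
P(M) = 0.1660^5 = 0.000126
P(M+2) = 5 × 0.1660^4 × 0.8340^1 = 0.003166
P(M+4) = 10 × 0.1660^3 × 0.8340^2 = 0.031817
P(M+6) = 10 × 0.1660^2 × 0.8340^3 = 0.159851
P(M+8) = 5 × 0.1660^1 × 0.8340^4 = 0.401552
P(M+10) = 0.8340^5 = 0.403488
The M+10 peak is largest (0.403488); scaling to 100 gives 0.0 : 0.8 : 7.9 : 39.6 : 99.5 : 100.0.

0.0 : 0.8 : 7.9 : 39.6 : 99.5 : 100.0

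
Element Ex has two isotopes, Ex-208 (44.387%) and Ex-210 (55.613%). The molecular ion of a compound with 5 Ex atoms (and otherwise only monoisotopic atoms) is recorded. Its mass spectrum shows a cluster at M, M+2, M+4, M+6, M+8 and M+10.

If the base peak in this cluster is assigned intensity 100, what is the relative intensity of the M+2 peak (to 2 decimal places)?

(0.44387 + 0.55613)^5 gives M 0.0172, M+2 0.1079, M+4 0.2705, M+6 0.3389, M+8 0.2123, M+10 0.0532; the largest is M+6.
P(M+6) = C(5,3) × 0.44387^2 × 0.55613^3 = 10 × 0.19702058 × 0.17200021 = 0.338876 (base)
P(M+2) = C(5,1) × 0.44387^4 × 0.55613^1 = 5 × 0.03881711 × 0.55613 = 0.107937
Relative intensity = 0.107937 / 0.338876 × 100 = 31.85

31.85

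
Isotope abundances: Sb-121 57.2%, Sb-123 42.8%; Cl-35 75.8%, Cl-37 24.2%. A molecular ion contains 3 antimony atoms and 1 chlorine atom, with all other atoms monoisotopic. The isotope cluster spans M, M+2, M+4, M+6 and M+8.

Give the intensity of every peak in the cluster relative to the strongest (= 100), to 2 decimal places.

39.00 : 100.00 : 93.46 : 37.25 : 5.22

Antimony pattern (n=3): 0.18714925 : 0.42010426 : 0.31434374 : 0.07840275
Chlorine pattern (n=1): 0.7580 : 0.2420
Convolve the two distributions (both contribute in 2-u steps):
  M: 0.18714925×0.7580 = 0.141859
  M+2: 0.18714925×0.2420 + 0.42010426×0.7580 = 0.363729
  M+4: 0.42010426×0.2420 + 0.31434374×0.7580 = 0.339938
  M+6: 0.31434374×0.2420 + 0.07840275×0.7580 = 0.135500
  M+8: 0.07840275×0.2420 = 0.018973
Scale to base peak (0.363729) = 100: 39.00 : 100.00 : 93.46 : 37.25 : 5.22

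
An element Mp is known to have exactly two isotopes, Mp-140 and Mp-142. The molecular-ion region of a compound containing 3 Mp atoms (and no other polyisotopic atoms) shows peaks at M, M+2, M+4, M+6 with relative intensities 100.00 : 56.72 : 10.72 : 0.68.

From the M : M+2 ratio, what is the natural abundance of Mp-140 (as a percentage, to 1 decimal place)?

Let p = fractional abundance of Mp-140. I(M+2)/I(M) = [C(3,1)·p^2·(1−p)] / p^3 = 3·(1−p)/p = 56.72/100.00 = 0.5672
(1−p)/p = 0.5672/3 = 0.1891  ⇒  p = 1/(1 + 0.1891) = 0.8410
Mp-140: 84.1%, Mp-142: 15.9%.

84.1%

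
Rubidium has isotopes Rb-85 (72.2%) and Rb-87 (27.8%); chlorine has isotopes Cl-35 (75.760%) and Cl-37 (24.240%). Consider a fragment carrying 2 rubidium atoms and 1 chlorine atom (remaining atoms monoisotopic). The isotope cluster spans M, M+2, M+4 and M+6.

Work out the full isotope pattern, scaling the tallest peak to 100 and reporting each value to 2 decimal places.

91.74 : 100.00 : 36.21 : 4.35

Rubidium pattern (n=2): 0.521284 : 0.401432 : 0.077284
Chlorine pattern (n=1): 0.7576 : 0.2424
Convolve the two distributions (both contribute in 2-u steps):
  M: 0.521284×0.7576 = 0.394925
  M+2: 0.521284×0.2424 + 0.401432×0.7576 = 0.430484
  M+4: 0.401432×0.2424 + 0.077284×0.7576 = 0.155857
  M+6: 0.077284×0.2424 = 0.018734
Scale to base peak (0.430484) = 100: 91.74 : 100.00 : 36.21 : 4.35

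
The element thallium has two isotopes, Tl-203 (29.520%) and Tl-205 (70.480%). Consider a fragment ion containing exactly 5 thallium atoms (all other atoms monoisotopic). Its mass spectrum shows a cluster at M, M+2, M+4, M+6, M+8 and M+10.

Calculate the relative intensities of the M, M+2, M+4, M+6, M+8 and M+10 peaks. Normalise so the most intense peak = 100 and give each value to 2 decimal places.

0.62 : 7.35 : 35.09 : 83.77 : 100.00 : 47.75

Expanding (0.29520 + 0.70480)^5:
P(M) = 0.29520^5 = 0.002242
P(M+2) = 5 × 0.29520^4 × 0.70480^1 = 0.026761
P(M+4) = 10 × 0.29520^3 × 0.70480^2 = 0.127785
P(M+6) = 10 × 0.29520^2 × 0.70480^3 = 0.305092
P(M+8) = 5 × 0.29520^1 × 0.70480^4 = 0.364208
P(M+10) = 0.70480^5 = 0.173912
The M+8 peak is largest (0.364208); scaling to 100 gives 0.62 : 7.35 : 35.09 : 83.77 : 100.00 : 47.75.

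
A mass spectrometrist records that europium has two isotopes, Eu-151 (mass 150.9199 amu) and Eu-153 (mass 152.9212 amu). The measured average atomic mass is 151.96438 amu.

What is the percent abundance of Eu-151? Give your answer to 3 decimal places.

Writing the weighted mean with unknown fraction x of Eu-151:
150.9199·x + 152.9212·(1 − x) = 151.96438
(150.9199 − 152.9212)·x = 151.96438 − 152.9212
x = -0.95682 / -2.0013 = 0.47810 → 47.810% Eu-151, 52.190% Eu-153.

47.810%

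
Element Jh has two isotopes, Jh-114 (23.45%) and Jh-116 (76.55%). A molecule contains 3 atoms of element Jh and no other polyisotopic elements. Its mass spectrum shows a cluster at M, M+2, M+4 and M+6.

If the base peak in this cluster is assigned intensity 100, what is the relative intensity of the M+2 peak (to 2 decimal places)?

28.15

Term probabilities: M 0.0129, M+2 0.1263, M+4 0.4122, M+6 0.4486. Base peak = M+6.
P(M+6) = C(3,3) × 0.2345^0 × 0.7655^3 = 1 × 1.0000 × 0.44857554 = 0.448576 (base)
P(M+2) = C(3,1) × 0.2345^2 × 0.7655^1 = 3 × 0.05499025 × 0.7655 = 0.126285
Relative intensity = 0.126285 / 0.448576 × 100 = 28.15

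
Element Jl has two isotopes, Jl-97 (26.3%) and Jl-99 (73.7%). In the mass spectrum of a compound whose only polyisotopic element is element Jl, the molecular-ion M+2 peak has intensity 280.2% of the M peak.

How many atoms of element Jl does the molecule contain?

The M+2/M ratio from n Jl atoms is n · q/p = n · 0.737/0.263.
n = 2.802 × 0.263/0.737 = 1.00 ≈ 1

1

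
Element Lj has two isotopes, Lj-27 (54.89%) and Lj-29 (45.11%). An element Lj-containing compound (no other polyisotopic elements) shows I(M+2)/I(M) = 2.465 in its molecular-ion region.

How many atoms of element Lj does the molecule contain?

With n Lj atoms, P(M+2)/P(M) = C(n,1)·p^(n−1)q / p^n = n·q/p = n · 0.4511/0.5489.
n = 2.465 × 0.5489/0.4511 = 3.00 ≈ 3

3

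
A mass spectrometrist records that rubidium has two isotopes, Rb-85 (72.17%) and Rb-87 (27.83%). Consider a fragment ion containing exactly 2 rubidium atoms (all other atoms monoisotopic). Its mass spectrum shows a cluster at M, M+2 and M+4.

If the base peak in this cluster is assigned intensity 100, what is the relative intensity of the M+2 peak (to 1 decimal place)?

77.1

Term probabilities: M 0.5209, M+2 0.4017, M+4 0.0775. Base peak = M.
P(M) = C(2,0) × 0.7217^2 × 0.2783^0 = 1 × 0.52085089 × 1.0000 = 0.520851 (base)
P(M+2) = C(2,1) × 0.7217^1 × 0.2783^1 = 2 × 0.7217 × 0.2783 = 0.401698
Relative intensity = 0.401698 / 0.520851 × 100 = 77.1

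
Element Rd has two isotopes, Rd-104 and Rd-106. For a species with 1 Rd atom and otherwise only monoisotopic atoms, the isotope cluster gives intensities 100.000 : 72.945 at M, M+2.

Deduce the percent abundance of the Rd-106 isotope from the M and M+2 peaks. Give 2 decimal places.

Let p = fractional abundance of Rd-104. I(M+2)/I(M) = [C(1,1)·p^0·(1−p)] / p^1 = 1·(1−p)/p = 72.945/100.000 = 0.7294
(1−p)/p = 0.7294/1 = 0.7294  ⇒  p = 1/(1 + 0.7294) = 0.5782
Rd-104: 57.82%, Rd-106: 42.18%.

42.18%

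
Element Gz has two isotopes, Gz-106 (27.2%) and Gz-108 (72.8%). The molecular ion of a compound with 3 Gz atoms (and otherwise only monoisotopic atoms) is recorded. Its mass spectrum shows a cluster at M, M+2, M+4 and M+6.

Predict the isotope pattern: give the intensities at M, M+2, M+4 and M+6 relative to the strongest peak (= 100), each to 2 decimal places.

4.65 : 37.36 : 100.00 : 89.22

Each Gz atom is independently Gz-106 (p = 0.272) or Gz-108 (q = 0.728); the cluster is the binomial expansion (p + q)^3.
P(M) = 0.272^3 = 0.020124
P(M+2) = 3 × 0.272^2 × 0.728^1 = 0.161581
P(M+4) = 3 × 0.272^1 × 0.728^2 = 0.432467
P(M+6) = 0.728^3 = 0.385828
The M+4 peak is largest (0.432467); scaling to 100 gives 4.65 : 37.36 : 100.00 : 89.22.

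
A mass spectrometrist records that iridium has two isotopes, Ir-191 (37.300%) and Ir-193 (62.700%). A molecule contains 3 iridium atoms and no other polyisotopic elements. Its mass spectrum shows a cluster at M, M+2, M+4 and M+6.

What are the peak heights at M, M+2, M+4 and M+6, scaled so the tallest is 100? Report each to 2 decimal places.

11.80 : 59.49 : 100.00 : 56.03

The 3 Ir atoms are independent, so intensities follow the terms of (0.37300 + 0.62700)^3.
P(M) = 0.37300^3 = 0.051895
P(M+2) = 3 × 0.37300^2 × 0.62700^1 = 0.261702
P(M+4) = 3 × 0.37300^1 × 0.62700^2 = 0.439911
P(M+6) = 0.62700^3 = 0.246492
The M+4 peak is largest (0.439911); scaling to 100 gives 11.80 : 59.49 : 100.00 : 56.03.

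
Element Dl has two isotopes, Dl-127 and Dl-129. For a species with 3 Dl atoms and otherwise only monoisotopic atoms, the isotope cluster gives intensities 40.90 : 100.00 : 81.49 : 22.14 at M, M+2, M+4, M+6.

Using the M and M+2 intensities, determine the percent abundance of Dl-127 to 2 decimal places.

55.10%

Write p for the Dl-127 fraction. I(M+2)/I(M) = [C(3,1)·p^2·(1−p)] / p^3 = 3·(1−p)/p = 100.00/40.90 = 2.4450
(1−p)/p = 2.4450/3 = 0.8150  ⇒  p = 1/(1 + 0.8150) = 0.5510
Dl-127: 55.10%, Dl-129: 44.90%.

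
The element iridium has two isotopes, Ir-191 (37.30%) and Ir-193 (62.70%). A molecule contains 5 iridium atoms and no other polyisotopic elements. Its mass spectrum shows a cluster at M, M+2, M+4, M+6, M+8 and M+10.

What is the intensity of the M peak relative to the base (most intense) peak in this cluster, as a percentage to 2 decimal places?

2.11%

Term probabilities: M 0.0072, M+2 0.0607, M+4 0.2040, M+6 0.3429, M+8 0.2882, M+10 0.0969. Base peak = M+6.
P(M+6) = C(5,3) × 0.3730^2 × 0.6270^3 = 10 × 0.139129 × 0.24649188 = 0.342942 (base)
P(M) = C(5,0) × 0.3730^5 × 0.6270^0 = 1 × 0.00722012 × 1.0000 = 0.007220
Relative intensity = 0.007220 / 0.342942 × 100 = 2.11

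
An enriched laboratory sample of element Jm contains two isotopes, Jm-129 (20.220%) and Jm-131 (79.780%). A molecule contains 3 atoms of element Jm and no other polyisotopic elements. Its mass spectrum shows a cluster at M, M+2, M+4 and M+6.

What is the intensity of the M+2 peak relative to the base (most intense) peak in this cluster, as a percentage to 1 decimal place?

Term probabilities: M 0.0083, M+2 0.0979, M+4 0.3861, M+6 0.5078. Base peak = M+6.
P(M+6) = C(3,3) × 0.20220^0 × 0.79780^3 = 1 × 1.0000 × 0.50778761 = 0.507788 (base)
P(M+2) = C(3,1) × 0.20220^2 × 0.79780^1 = 3 × 0.04088484 × 0.7978 = 0.097854
Relative intensity = 0.097854 / 0.507788 × 100 = 19.3

19.3%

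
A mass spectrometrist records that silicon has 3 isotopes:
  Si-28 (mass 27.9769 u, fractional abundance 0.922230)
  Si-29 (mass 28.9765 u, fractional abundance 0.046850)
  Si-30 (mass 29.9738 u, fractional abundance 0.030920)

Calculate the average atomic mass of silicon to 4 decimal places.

Weight each isotope mass by its fractional abundance: 0.922230 × 27.9769 + 0.046850 × 28.9765 + 0.030920 × 29.9738
= 25.80114 + 1.35755 + 0.92679 = 28.08548 u

28.0855 u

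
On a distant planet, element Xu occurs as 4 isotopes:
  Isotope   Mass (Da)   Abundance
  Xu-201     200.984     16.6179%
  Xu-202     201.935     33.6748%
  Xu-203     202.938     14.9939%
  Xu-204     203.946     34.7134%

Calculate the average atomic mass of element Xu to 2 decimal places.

Average mass = Σ (abundance × isotope mass) = 0.166179 × 200.984 + 0.336748 × 201.935 + 0.149939 × 202.938 + 0.347134 × 203.946
= 33.3993 + 68.0012 + 30.4283 + 70.7966 = 202.6254 Da

202.63 Da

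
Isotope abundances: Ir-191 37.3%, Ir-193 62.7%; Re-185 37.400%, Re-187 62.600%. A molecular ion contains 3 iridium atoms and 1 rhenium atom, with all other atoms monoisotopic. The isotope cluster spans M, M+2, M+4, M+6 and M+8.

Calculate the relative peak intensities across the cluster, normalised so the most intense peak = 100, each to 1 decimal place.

Iridium pattern (n=3): 0.05189512 : 0.26170165 : 0.43991135 : 0.24649188
Rhenium pattern (n=1): 0.3740 : 0.6260
Convolve the two distributions (both contribute in 2-u steps):
  M: 0.05189512×0.3740 = 0.019409
  M+2: 0.05189512×0.6260 + 0.26170165×0.3740 = 0.130363
  M+4: 0.26170165×0.6260 + 0.43991135×0.3740 = 0.328352
  M+6: 0.43991135×0.6260 + 0.24649188×0.3740 = 0.367572
  M+8: 0.24649188×0.6260 = 0.154304
Scale to base peak (0.367572) = 100: 5.3 : 35.5 : 89.3 : 100.0 : 42.0

5.3 : 35.5 : 89.3 : 100.0 : 42.0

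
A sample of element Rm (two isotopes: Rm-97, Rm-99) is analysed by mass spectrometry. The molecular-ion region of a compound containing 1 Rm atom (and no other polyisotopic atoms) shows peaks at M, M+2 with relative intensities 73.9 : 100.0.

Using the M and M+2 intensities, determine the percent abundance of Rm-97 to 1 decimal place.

Write p for the Rm-97 fraction. I(M+2)/I(M) = [C(1,1)·p^0·(1−p)] / p^1 = 1·(1−p)/p = 100.0/73.9 = 1.3532
(1−p)/p = 1.3532/1 = 1.3532  ⇒  p = 1/(1 + 1.3532) = 0.4250
Rm-97: 42.5%, Rm-99: 57.5%.

42.5%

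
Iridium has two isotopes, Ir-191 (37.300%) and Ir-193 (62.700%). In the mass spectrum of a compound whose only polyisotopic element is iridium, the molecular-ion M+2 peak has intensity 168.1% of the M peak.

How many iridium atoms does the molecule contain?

1

With n Ir atoms, P(M+2)/P(M) = C(n,1)·p^(n−1)q / p^n = n·q/p = n · 0.62700/0.37300.
n = 1.681 × 0.37300/0.62700 = 1.00 ≈ 1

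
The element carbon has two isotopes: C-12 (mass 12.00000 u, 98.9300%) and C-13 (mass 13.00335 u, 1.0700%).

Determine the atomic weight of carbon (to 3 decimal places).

Ar = Σ fᵢ·mᵢ = 0.989300 × 12.00000 + 0.010700 × 13.00335
= 11.871600 + 0.139136 = 12.010736 u

12.011 u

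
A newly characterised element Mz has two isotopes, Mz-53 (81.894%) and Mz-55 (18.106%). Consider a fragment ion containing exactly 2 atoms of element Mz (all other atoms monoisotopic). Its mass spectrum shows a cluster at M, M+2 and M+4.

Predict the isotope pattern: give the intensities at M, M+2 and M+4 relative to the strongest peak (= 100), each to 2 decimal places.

100.00 : 44.22 : 4.89

Expanding (0.81894 + 0.18106)^2:
P(M) = 0.81894^2 = 0.670663
P(M+2) = 2 × 0.81894^1 × 0.18106^1 = 0.296555
P(M+4) = 0.18106^2 = 0.032783
The M peak is largest (0.670663); scaling to 100 gives 100.00 : 44.22 : 4.89.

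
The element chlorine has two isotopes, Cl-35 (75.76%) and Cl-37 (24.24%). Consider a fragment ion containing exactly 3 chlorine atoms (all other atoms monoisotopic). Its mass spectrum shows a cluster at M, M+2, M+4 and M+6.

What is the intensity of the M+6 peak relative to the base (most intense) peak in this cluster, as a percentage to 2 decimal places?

3.28%

(0.7576 + 0.2424)^3 gives M 0.4348, M+2 0.4174, M+4 0.1335, M+6 0.0142; the largest is M.
P(M) = C(3,0) × 0.7576^3 × 0.2424^0 = 1 × 0.4348304 × 1.0000 = 0.434830 (base)
P(M+6) = C(3,3) × 0.7576^0 × 0.2424^3 = 1 × 1.0000 × 0.01424288 = 0.014243
Relative intensity = 0.014243 / 0.434830 × 100 = 3.28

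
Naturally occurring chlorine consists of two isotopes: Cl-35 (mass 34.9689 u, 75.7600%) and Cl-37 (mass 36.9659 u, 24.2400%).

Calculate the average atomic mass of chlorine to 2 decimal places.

35.45 u

Ar = Σ fᵢ·mᵢ = 0.757600 × 34.9689 + 0.242400 × 36.9659
= 26.49244 + 8.96053 = 35.45297 u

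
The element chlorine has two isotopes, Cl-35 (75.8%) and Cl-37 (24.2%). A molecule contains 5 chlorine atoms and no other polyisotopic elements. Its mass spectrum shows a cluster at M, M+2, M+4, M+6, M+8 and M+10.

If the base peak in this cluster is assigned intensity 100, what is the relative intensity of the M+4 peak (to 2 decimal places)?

63.85

(0.758 + 0.242)^5 gives M 0.2502, M+2 0.3994, M+4 0.2551, M+6 0.0814, M+8 0.0130, M+10 0.0008; the largest is M+2.
P(M+2) = C(5,1) × 0.758^4 × 0.242^1 = 5 × 0.33012379 × 0.2420 = 0.399450 (base)
P(M+4) = C(5,2) × 0.758^3 × 0.242^2 = 10 × 0.43551951 × 0.058564 = 0.255058
Relative intensity = 0.255058 / 0.399450 × 100 = 63.85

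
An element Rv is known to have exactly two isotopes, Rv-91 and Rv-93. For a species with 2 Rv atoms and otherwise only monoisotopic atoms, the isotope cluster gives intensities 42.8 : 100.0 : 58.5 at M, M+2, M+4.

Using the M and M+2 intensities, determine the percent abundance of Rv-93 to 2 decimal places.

53.88%

Write p for the Rv-91 fraction. I(M+2)/I(M) = [C(2,1)·p^1·(1−p)] / p^2 = 2·(1−p)/p = 100.0/42.8 = 2.3364
(1−p)/p = 2.3364/2 = 1.1682  ⇒  p = 1/(1 + 1.1682) = 0.4612
Rv-91: 46.12%, Rv-93: 53.88%.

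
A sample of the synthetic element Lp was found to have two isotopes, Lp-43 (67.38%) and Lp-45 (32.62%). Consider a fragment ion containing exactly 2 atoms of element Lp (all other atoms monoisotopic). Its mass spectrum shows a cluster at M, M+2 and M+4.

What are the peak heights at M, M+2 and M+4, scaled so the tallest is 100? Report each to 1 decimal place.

100.0 : 96.8 : 23.4

The 2 Lp atoms are independent, so intensities follow the terms of (0.6738 + 0.3262)^2.
P(M) = 0.6738^2 = 0.454006
P(M+2) = 2 × 0.6738^1 × 0.3262^1 = 0.439587
P(M+4) = 0.3262^2 = 0.106406
The M peak is largest (0.454006); scaling to 100 gives 100.0 : 96.8 : 23.4.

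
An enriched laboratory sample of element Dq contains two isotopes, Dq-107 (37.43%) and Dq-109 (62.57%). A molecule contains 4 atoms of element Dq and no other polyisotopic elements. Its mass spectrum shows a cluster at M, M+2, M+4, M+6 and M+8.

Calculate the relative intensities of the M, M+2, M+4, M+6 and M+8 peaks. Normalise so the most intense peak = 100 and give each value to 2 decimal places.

Expanding (0.3743 + 0.6257)^4:
P(M) = 0.3743^4 = 0.019628
P(M+2) = 4 × 0.3743^3 × 0.6257^1 = 0.131246
P(M+4) = 6 × 0.3743^2 × 0.6257^2 = 0.329096
P(M+6) = 4 × 0.3743^1 × 0.6257^3 = 0.366757
P(M+8) = 0.6257^4 = 0.153273
The M+6 peak is largest (0.366757); scaling to 100 gives 5.35 : 35.79 : 89.73 : 100.00 : 41.79.

5.35 : 35.79 : 89.73 : 100.00 : 41.79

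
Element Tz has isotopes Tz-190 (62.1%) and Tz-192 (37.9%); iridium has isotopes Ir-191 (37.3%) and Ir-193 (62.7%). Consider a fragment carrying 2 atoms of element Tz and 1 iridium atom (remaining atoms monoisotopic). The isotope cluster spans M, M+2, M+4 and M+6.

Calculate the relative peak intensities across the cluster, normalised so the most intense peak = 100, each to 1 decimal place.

34.5 : 100.0 : 83.6 : 21.6

Element Tz pattern (n=2): 0.385641 : 0.470718 : 0.143641
Iridium pattern (n=1): 0.3730 : 0.6270
Convolve the two distributions (both contribute in 2-u steps):
  M: 0.385641×0.3730 = 0.143844
  M+2: 0.385641×0.6270 + 0.470718×0.3730 = 0.417375
  M+4: 0.470718×0.6270 + 0.143641×0.3730 = 0.348718
  M+6: 0.143641×0.6270 = 0.090063
Scale to base peak (0.417375) = 100: 34.5 : 100.0 : 83.6 : 21.6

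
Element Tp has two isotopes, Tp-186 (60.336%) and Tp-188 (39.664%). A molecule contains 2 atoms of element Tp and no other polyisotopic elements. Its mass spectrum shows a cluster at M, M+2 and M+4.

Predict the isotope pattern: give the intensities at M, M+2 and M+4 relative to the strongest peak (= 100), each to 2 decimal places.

The 2 Tp atoms are independent, so intensities follow the terms of (0.60336 + 0.39664)^2.
P(M) = 0.60336^2 = 0.364043
P(M+2) = 2 × 0.60336^1 × 0.39664^1 = 0.478633
P(M+4) = 0.39664^2 = 0.157323
The M+2 peak is largest (0.478633); scaling to 100 gives 76.06 : 100.00 : 32.87.

76.06 : 100.00 : 32.87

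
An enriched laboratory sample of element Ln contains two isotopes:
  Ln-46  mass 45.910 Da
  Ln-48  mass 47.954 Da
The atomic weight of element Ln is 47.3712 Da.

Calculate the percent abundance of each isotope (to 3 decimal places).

Ln-46: 28.513%, Ln-48: 71.487%

Let x be the fractional abundance of Ln-46; then Ln-48 has abundance 1 − x.
45.910·x + 47.954·(1 − x) = 47.3712
(45.910 − 47.954)·x = 47.3712 − 47.954
x = -0.5828 / -2.044 = 0.28513 → 28.513% Ln-46, 71.487% Ln-48.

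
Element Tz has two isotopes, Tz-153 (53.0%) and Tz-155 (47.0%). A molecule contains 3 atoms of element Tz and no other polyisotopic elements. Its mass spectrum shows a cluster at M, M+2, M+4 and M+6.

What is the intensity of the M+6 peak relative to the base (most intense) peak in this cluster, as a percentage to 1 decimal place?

Binomial terms of (0.530 + 0.470)^3: M 0.1489, M+2 0.3961, M+4 0.3512, M+6 0.1038 → M+2 is the base peak.
P(M+2) = C(3,1) × 0.530^2 × 0.470^1 = 3 × 0.2809 × 0.4700 = 0.396069 (base)
P(M+6) = C(3,3) × 0.530^0 × 0.470^3 = 1 × 1.0000 × 0.103823 = 0.103823
Relative intensity = 0.103823 / 0.396069 × 100 = 26.2

26.2%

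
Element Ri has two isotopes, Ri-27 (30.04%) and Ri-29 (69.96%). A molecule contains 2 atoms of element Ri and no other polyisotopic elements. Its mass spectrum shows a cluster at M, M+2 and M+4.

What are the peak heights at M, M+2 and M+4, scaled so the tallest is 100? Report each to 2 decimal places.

18.44 : 85.88 : 100.00

Each Ri atom is independently Ri-27 (p = 0.3004) or Ri-29 (q = 0.6996); the cluster is the binomial expansion (p + q)^2.
P(M) = 0.3004^2 = 0.090240
P(M+2) = 2 × 0.3004^1 × 0.6996^1 = 0.420320
P(M+4) = 0.6996^2 = 0.489440
The M+4 peak is largest (0.489440); scaling to 100 gives 18.44 : 85.88 : 100.00.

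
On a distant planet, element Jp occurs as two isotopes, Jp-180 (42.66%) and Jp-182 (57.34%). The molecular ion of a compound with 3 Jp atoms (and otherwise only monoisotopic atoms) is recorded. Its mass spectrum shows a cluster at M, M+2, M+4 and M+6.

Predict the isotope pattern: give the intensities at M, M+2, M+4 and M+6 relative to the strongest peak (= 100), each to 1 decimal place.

18.5 : 74.4 : 100.0 : 44.8

The 3 Jp atoms are independent, so intensities follow the terms of (0.4266 + 0.5734)^3.
P(M) = 0.4266^3 = 0.077636
P(M+2) = 3 × 0.4266^2 × 0.5734^1 = 0.313055
P(M+4) = 3 × 0.4266^1 × 0.5734^2 = 0.420782
P(M+6) = 0.5734^3 = 0.188527
The M+4 peak is largest (0.420782); scaling to 100 gives 18.5 : 74.4 : 100.0 : 44.8.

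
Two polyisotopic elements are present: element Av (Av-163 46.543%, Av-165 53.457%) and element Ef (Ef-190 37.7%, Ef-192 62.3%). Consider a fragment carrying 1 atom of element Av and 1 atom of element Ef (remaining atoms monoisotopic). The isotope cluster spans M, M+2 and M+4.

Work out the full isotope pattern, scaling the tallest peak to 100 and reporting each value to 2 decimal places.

35.70 : 100.00 : 67.76

Element Av pattern (n=1): 0.46543 : 0.53457
Element Ef pattern (n=1): 0.3770 : 0.6230
Convolve the two distributions (both contribute in 2-u steps):
  M: 0.46543×0.3770 = 0.175467
  M+2: 0.46543×0.6230 + 0.53457×0.3770 = 0.491496
  M+4: 0.53457×0.6230 = 0.333037
Scale to base peak (0.491496) = 100: 35.70 : 100.00 : 67.76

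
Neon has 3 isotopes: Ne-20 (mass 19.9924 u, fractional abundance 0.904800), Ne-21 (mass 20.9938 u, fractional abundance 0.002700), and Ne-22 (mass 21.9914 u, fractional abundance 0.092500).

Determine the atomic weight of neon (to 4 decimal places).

Weight each isotope mass by its fractional abundance: 0.904800 × 19.9924 + 0.002700 × 20.9938 + 0.092500 × 21.9914
= 18.08912 + 0.05668 + 2.03420 = 20.18000 u

20.1800 u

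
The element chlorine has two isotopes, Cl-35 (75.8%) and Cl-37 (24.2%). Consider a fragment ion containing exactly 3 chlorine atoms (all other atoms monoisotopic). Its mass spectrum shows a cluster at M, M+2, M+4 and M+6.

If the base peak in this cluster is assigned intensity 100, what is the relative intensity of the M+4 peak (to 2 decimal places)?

30.58

Binomial terms of (0.758 + 0.242)^3: M 0.4355, M+2 0.4171, M+4 0.1332, M+6 0.0142 → M is the base peak.
P(M) = C(3,0) × 0.758^3 × 0.242^0 = 1 × 0.43551951 × 1.0000 = 0.435520 (base)
P(M+4) = C(3,2) × 0.758^1 × 0.242^2 = 3 × 0.7580 × 0.058564 = 0.133175
Relative intensity = 0.133175 / 0.435520 × 100 = 30.58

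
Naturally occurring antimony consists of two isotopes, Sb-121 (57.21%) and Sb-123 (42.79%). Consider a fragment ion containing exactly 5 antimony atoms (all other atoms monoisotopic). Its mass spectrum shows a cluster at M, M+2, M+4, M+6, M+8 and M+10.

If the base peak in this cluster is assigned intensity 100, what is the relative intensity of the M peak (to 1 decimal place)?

Binomial terms of (0.5721 + 0.4279)^5: M 0.0613, M+2 0.2292, M+4 0.3428, M+6 0.2564, M+8 0.0959, M+10 0.0143 → M+4 is the base peak.
P(M+4) = C(5,2) × 0.5721^3 × 0.4279^2 = 10 × 0.18724742 × 0.18309841 = 0.342847 (base)
P(M) = C(5,0) × 0.5721^5 × 0.4279^0 = 1 × 0.06128578 × 1.0000 = 0.061286
Relative intensity = 0.061286 / 0.342847 × 100 = 17.9

17.9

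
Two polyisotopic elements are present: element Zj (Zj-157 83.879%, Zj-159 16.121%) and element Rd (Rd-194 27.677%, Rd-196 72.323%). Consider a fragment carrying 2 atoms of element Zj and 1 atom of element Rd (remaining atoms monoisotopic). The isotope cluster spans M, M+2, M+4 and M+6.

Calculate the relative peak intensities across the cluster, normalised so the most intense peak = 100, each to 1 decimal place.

Element Zj pattern (n=2): 0.70356866 : 0.27044267 : 0.02598866
Element Rd pattern (n=1): 0.27677 : 0.72323
Convolve the two distributions (both contribute in 2-u steps):
  M: 0.70356866×0.27677 = 0.194727
  M+2: 0.70356866×0.72323 + 0.27044267×0.27677 = 0.583692
  M+4: 0.27044267×0.72323 + 0.02598866×0.27677 = 0.202785
  M+6: 0.02598866×0.72323 = 0.018796
Scale to base peak (0.583692) = 100: 33.4 : 100.0 : 34.7 : 3.2

33.4 : 100.0 : 34.7 : 3.2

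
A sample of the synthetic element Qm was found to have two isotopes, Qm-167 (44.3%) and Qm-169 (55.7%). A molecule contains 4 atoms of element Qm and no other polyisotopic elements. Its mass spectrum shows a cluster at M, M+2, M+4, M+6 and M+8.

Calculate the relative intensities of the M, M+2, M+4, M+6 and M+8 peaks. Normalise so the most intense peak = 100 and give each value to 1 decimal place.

Expanding (0.443 + 0.557)^4:
P(M) = 0.443^4 = 0.038514
P(M+2) = 4 × 0.443^3 × 0.557^1 = 0.193699
P(M+4) = 6 × 0.443^2 × 0.557^2 = 0.365316
P(M+6) = 4 × 0.443^1 × 0.557^3 = 0.306217
P(M+8) = 0.557^4 = 0.096254
The M+4 peak is largest (0.365316); scaling to 100 gives 10.5 : 53.0 : 100.0 : 83.8 : 26.3.

10.5 : 53.0 : 100.0 : 83.8 : 26.3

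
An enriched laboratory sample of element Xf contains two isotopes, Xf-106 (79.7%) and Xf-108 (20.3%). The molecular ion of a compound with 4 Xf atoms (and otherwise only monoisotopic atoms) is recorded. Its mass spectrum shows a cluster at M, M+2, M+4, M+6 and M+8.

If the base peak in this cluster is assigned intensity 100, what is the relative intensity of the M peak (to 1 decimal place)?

Term probabilities: M 0.4035, M+2 0.4111, M+4 0.1571, M+6 0.0267, M+8 0.0017. Base peak = M+2.
P(M+2) = C(4,1) × 0.797^3 × 0.203^1 = 4 × 0.50626157 × 0.2030 = 0.411084 (base)
P(M) = C(4,0) × 0.797^4 × 0.203^0 = 1 × 0.40349047 × 1.0000 = 0.403490
Relative intensity = 0.403490 / 0.411084 × 100 = 98.2

98.2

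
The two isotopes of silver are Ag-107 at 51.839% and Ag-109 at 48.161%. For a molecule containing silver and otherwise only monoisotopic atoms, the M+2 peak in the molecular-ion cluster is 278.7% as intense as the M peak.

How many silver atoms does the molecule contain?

3

For n independent Ag atoms, I(M+2)/I(M) = n · (abundance Ag-109) / (abundance Ag-107) = n · 0.48161/0.51839.
n = 2.787 × 0.51839/0.48161 = 3.00 ≈ 3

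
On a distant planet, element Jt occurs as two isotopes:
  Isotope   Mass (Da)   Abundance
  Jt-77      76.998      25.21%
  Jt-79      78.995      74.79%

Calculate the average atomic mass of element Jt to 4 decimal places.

Ar = Σ fᵢ·mᵢ = 0.2521 × 76.998 + 0.7479 × 78.995
= 19.41120 + 59.08036 = 78.49156 Da

78.4916 Da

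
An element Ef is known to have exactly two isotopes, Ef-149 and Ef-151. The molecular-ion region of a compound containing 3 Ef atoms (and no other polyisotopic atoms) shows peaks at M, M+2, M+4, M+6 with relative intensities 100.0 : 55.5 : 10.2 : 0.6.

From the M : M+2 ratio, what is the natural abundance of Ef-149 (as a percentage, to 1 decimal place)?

Let p = fractional abundance of Ef-149. I(M+2)/I(M) = [C(3,1)·p^2·(1−p)] / p^3 = 3·(1−p)/p = 55.5/100.0 = 0.5550
(1−p)/p = 0.5550/3 = 0.1850  ⇒  p = 1/(1 + 0.1850) = 0.8439
Ef-149: 84.4%, Ef-151: 15.6%.

84.4%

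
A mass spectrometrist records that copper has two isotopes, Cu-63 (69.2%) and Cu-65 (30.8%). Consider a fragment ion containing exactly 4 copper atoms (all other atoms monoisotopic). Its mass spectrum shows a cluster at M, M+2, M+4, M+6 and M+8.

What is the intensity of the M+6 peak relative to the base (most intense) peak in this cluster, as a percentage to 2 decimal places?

Binomial terms of (0.692 + 0.308)^4: M 0.2293, M+2 0.4083, M+4 0.2726, M+6 0.0809, M+8 0.0090 → M+2 is the base peak.
P(M+2) = C(4,1) × 0.692^3 × 0.308^1 = 4 × 0.33137389 × 0.3080 = 0.408253 (base)
P(M+6) = C(4,3) × 0.692^1 × 0.308^3 = 4 × 0.6920 × 0.02921811 = 0.080876
Relative intensity = 0.080876 / 0.408253 × 100 = 19.81

19.81%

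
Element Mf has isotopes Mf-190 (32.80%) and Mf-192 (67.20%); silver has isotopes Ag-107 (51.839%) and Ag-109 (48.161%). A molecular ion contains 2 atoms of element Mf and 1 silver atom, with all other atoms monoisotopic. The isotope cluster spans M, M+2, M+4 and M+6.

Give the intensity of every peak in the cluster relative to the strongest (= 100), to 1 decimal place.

Element Mf pattern (n=2): 0.107584 : 0.440832 : 0.451584
Silver pattern (n=1): 0.51839 : 0.48161
Convolve the two distributions (both contribute in 2-u steps):
  M: 0.107584×0.51839 = 0.055770
  M+2: 0.107584×0.48161 + 0.440832×0.51839 = 0.280336
  M+4: 0.440832×0.48161 + 0.451584×0.51839 = 0.446406
  M+6: 0.451584×0.48161 = 0.217487
Scale to base peak (0.446406) = 100: 12.5 : 62.8 : 100.0 : 48.7

12.5 : 62.8 : 100.0 : 48.7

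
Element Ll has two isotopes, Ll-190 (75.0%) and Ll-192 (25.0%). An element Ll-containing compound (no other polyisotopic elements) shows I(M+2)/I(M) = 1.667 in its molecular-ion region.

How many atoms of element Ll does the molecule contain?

For n independent Ll atoms, I(M+2)/I(M) = n · (abundance Ll-192) / (abundance Ll-190) = n · 0.250/0.750.
n = 1.667 × 0.750/0.250 = 5.00 ≈ 5

5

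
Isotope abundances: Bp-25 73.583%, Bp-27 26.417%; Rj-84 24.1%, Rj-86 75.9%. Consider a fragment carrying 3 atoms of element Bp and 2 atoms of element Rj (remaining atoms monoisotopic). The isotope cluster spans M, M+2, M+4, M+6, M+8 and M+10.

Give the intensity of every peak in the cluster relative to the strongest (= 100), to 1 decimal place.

Element Bp pattern (n=3): 0.39841205 : 0.4291012 : 0.15405143 : 0.01843531
Element Rj pattern (n=2): 0.058081 : 0.365838 : 0.576081
Convolve the two distributions (both contribute in 2-u steps):
  M: 0.39841205×0.058081 = 0.023140
  M+2: 0.39841205×0.365838 + 0.4291012×0.058081 = 0.170677
  M+4: 0.39841205×0.576081 + 0.4291012×0.365838 + 0.15405143×0.058081 = 0.395447
  M+6: 0.4291012×0.576081 + 0.15405143×0.365838 + 0.01843531×0.058081 = 0.304626
  M+8: 0.15405143×0.576081 + 0.01843531×0.365838 = 0.095490
  M+10: 0.01843531×0.576081 = 0.010620
Scale to base peak (0.395447) = 100: 5.9 : 43.2 : 100.0 : 77.0 : 24.1 : 2.7

5.9 : 43.2 : 100.0 : 77.0 : 24.1 : 2.7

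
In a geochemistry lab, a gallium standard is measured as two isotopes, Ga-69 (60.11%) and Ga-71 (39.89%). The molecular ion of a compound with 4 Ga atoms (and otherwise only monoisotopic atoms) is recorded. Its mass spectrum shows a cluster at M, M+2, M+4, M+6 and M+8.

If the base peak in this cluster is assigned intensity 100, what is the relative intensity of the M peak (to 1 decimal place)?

37.7

Binomial terms of (0.6011 + 0.3989)^4: M 0.1306, M+2 0.3465, M+4 0.3450, M+6 0.1526, M+8 0.0253 → M+2 is the base peak.
P(M+2) = C(4,1) × 0.6011^3 × 0.3989^1 = 4 × 0.21719018 × 0.3989 = 0.346549 (base)
P(M) = C(4,0) × 0.6011^4 × 0.3989^0 = 1 × 0.13055302 × 1.0000 = 0.130553
Relative intensity = 0.130553 / 0.346549 × 100 = 37.7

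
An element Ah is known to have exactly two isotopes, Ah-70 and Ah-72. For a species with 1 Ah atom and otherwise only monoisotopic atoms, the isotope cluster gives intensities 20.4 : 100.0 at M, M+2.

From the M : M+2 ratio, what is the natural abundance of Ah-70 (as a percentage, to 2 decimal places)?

16.94%

If p is the fraction of Ah that is Ah-70, then I(M+2)/I(M) = [C(1,1)·p^0·(1−p)] / p^1 = 1·(1−p)/p = 100.0/20.4 = 4.9020
(1−p)/p = 4.9020/1 = 4.9020  ⇒  p = 1/(1 + 4.9020) = 0.1694
Ah-70: 16.94%, Ah-72: 83.06%.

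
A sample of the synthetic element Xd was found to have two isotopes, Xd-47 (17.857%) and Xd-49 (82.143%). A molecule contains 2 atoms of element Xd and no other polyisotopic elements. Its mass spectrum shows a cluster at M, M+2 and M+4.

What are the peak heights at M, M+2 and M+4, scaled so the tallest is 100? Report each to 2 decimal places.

Expanding (0.17857 + 0.82143)^2:
P(M) = 0.17857^2 = 0.031887
P(M+2) = 2 × 0.17857^1 × 0.82143^1 = 0.293366
P(M+4) = 0.82143^2 = 0.674747
The M+4 peak is largest (0.674747); scaling to 100 gives 4.73 : 43.48 : 100.00.

4.73 : 43.48 : 100.00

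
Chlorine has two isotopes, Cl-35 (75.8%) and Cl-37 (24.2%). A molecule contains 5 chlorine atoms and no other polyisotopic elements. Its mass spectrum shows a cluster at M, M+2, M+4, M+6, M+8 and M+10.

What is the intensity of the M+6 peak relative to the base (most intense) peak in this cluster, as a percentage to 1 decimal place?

(0.758 + 0.242)^5 gives M 0.2502, M+2 0.3994, M+4 0.2551, M+6 0.0814, M+8 0.0130, M+10 0.0008; the largest is M+2.
P(M+2) = C(5,1) × 0.758^4 × 0.242^1 = 5 × 0.33012379 × 0.2420 = 0.399450 (base)
P(M+6) = C(5,3) × 0.758^2 × 0.242^3 = 10 × 0.574564 × 0.01417249 = 0.081430
Relative intensity = 0.081430 / 0.399450 × 100 = 20.4

20.4%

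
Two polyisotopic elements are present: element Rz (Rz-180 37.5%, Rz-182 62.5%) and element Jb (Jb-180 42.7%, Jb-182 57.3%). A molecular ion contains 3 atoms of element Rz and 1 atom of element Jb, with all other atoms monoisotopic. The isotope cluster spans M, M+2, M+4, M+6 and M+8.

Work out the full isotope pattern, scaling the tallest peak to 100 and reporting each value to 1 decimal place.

6.3 : 40.1 : 95.1 : 100.0 : 39.3

Element Rz pattern (n=3): 0.05273438 : 0.26367188 : 0.43945312 : 0.24414062
Element Jb pattern (n=1): 0.4270 : 0.5730
Convolve the two distributions (both contribute in 2-u steps):
  M: 0.05273438×0.4270 = 0.022518
  M+2: 0.05273438×0.5730 + 0.26367188×0.4270 = 0.142805
  M+4: 0.26367188×0.5730 + 0.43945312×0.4270 = 0.338730
  M+6: 0.43945312×0.5730 + 0.24414062×0.4270 = 0.356055
  M+8: 0.24414062×0.5730 = 0.139893
Scale to base peak (0.356055) = 100: 6.3 : 40.1 : 95.1 : 100.0 : 39.3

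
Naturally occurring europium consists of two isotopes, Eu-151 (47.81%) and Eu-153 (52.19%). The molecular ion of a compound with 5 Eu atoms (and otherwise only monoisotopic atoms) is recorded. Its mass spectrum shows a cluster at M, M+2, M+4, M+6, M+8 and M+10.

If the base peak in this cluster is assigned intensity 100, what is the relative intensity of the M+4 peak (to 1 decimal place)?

Term probabilities: M 0.0250, M+2 0.1363, M+4 0.2977, M+6 0.3249, M+8 0.1774, M+10 0.0387. Base peak = M+6.
P(M+6) = C(5,3) × 0.4781^2 × 0.5219^3 = 10 × 0.22857961 × 0.14215492 = 0.324937 (base)
P(M+4) = C(5,2) × 0.4781^3 × 0.5219^2 = 10 × 0.10928391 × 0.27237961 = 0.297667
Relative intensity = 0.297667 / 0.324937 × 100 = 91.6

91.6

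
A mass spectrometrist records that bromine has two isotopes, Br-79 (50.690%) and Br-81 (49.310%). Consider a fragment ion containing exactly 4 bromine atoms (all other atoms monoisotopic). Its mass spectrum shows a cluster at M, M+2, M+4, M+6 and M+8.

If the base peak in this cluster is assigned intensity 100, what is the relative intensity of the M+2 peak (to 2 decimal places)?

68.53

(0.50690 + 0.49310)^4 gives M 0.0660, M+2 0.2569, M+4 0.3749, M+6 0.2431, M+8 0.0591; the largest is M+4.
P(M+4) = C(4,2) × 0.50690^2 × 0.49310^2 = 6 × 0.25694761 × 0.24314761 = 0.374857 (base)
P(M+2) = C(4,1) × 0.50690^3 × 0.49310^1 = 4 × 0.13024674 × 0.4931 = 0.256899
Relative intensity = 0.256899 / 0.374857 × 100 = 68.53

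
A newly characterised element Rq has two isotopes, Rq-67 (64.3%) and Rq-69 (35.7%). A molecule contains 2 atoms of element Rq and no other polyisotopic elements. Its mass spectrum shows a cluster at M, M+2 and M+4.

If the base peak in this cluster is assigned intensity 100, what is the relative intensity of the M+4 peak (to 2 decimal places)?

27.76

(0.643 + 0.357)^2 gives M 0.4134, M+2 0.4591, M+4 0.1274; the largest is M+2.
P(M+2) = C(2,1) × 0.643^1 × 0.357^1 = 2 × 0.6430 × 0.3570 = 0.459102 (base)
P(M+4) = C(2,2) × 0.643^0 × 0.357^2 = 1 × 1.0000 × 0.127449 = 0.127449
Relative intensity = 0.127449 / 0.459102 × 100 = 27.76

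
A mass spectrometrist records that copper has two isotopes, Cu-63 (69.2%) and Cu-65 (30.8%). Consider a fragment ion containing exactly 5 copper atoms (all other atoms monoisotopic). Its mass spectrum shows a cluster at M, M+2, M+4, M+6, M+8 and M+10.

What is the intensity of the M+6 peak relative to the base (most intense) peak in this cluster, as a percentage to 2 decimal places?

Term probabilities: M 0.1587, M+2 0.3531, M+4 0.3144, M+6 0.1399, M+8 0.0311, M+10 0.0028. Base peak = M+2.
P(M+2) = C(5,1) × 0.692^4 × 0.308^1 = 5 × 0.22931073 × 0.3080 = 0.353139 (base)
P(M+6) = C(5,3) × 0.692^2 × 0.308^3 = 10 × 0.478864 × 0.02921811 = 0.139915
Relative intensity = 0.139915 / 0.353139 × 100 = 39.62

39.62%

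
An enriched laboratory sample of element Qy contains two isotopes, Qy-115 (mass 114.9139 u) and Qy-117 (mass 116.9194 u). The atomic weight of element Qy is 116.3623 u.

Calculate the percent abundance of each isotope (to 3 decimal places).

Let x be the fractional abundance of Qy-115; then Qy-117 has abundance 1 − x.
114.9139·x + 116.9194·(1 − x) = 116.3623
(114.9139 − 116.9194)·x = 116.3623 − 116.9194
x = -0.5571 / -2.0055 = 0.27779 → 27.779% Qy-115, 72.221% Qy-117.

Qy-115: 27.779%, Qy-117: 72.221%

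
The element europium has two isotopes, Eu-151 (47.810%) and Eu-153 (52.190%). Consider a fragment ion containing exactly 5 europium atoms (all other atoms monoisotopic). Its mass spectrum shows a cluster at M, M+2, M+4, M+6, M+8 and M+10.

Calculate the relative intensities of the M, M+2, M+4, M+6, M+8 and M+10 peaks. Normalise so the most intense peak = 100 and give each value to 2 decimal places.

7.69 : 41.96 : 91.61 : 100.00 : 54.58 : 11.92

Each Eu atom is independently Eu-151 (p = 0.47810) or Eu-153 (q = 0.52190); the cluster is the binomial expansion (p + q)^5.
P(M) = 0.47810^5 = 0.024980
P(M+2) = 5 × 0.47810^4 × 0.52190^1 = 0.136343
P(M+4) = 10 × 0.47810^3 × 0.52190^2 = 0.297667
P(M+6) = 10 × 0.47810^2 × 0.52190^3 = 0.324937
P(M+8) = 5 × 0.47810^1 × 0.52190^4 = 0.177353
P(M+10) = 0.52190^5 = 0.038720
The M+6 peak is largest (0.324937); scaling to 100 gives 7.69 : 41.96 : 91.61 : 100.00 : 54.58 : 11.92.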